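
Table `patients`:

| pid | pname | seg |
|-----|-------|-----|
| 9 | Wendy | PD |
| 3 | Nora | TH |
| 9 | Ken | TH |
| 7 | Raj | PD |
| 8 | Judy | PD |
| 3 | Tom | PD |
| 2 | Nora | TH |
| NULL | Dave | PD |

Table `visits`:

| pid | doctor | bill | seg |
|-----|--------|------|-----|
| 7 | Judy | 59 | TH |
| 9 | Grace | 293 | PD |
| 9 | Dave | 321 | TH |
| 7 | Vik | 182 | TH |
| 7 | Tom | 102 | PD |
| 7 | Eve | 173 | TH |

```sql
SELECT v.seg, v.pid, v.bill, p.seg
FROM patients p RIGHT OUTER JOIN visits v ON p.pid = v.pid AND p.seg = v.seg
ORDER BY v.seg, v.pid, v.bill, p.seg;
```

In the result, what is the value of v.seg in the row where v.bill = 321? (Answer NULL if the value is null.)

TH

RIGHT JOIN keeps every row from `visits`; unmatched rows get NULL for `patients`'s columns.
Matching on p.pid = v.pid AND p.seg = v.seg. A NULL in a compared column never satisfies the condition.
- p[0] pid=9, seg=PD → 1 match(es) in v → 1 row(s).
- p[1] pid=3, seg=TH → no match.
- p[2] pid=9, seg=TH → 1 match(es) in v → 1 row(s).
- p[3] pid=7, seg=PD → 1 match(es) in v → 1 row(s).
- p[4] pid=8, seg=PD → no match.
- p[5] pid=3, seg=PD → no match.
- p[6] pid=2, seg=TH → no match.
- p[7] pid=NULL, seg=PD → no match.
- plus 3 unmatched v row(s), each kept with NULL p columns.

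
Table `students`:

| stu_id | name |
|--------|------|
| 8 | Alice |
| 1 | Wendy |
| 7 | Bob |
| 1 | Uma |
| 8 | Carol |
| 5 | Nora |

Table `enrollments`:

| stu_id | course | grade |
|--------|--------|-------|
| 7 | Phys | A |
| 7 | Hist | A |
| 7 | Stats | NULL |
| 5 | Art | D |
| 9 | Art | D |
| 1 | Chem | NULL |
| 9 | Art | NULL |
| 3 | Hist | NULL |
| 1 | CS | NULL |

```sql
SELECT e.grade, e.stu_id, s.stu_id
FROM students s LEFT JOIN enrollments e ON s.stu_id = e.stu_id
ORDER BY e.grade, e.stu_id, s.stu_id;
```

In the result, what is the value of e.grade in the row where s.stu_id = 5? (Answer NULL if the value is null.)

LEFT JOIN keeps every row from `students`; unmatched rows get NULL for `enrollments`'s columns.
Matching on s.stu_id = e.stu_id.
Matched pairs: 8; unmatched s rows kept: 2.

D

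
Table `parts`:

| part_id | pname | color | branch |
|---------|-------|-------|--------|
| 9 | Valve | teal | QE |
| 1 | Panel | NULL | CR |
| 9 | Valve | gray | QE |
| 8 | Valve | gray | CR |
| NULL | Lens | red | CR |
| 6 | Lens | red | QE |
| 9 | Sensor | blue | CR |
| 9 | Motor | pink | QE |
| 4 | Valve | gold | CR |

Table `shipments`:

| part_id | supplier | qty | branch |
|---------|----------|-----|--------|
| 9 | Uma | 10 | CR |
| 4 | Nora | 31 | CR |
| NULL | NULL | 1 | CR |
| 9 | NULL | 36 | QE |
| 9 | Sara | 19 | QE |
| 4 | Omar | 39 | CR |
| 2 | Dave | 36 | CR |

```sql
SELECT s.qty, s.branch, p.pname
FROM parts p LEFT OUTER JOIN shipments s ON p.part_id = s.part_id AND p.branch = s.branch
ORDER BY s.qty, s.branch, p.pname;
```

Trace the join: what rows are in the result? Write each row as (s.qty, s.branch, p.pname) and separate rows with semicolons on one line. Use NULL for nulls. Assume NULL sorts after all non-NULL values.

LEFT JOIN keeps every row from `parts`; unmatched rows get NULL for `shipments`'s columns.
Matching on p.part_id = s.part_id AND p.branch = s.branch. A NULL in a compared column never satisfies the condition.
- p (part_id=9, branch=QE) pairs with 2 row(s) of s.
- p (part_id=1, branch=CR) has no partner → padded with NULL.
- p (part_id=9, branch=QE) pairs with 2 row(s) of s.
- p (part_id=8, branch=CR) has no partner → padded with NULL.
- p (part_id=NULL, branch=CR) has no partner → padded with NULL.
- p (part_id=6, branch=QE) has no partner → padded with NULL.
- p (part_id=9, branch=CR) pairs with 1 row(s) of s.
- p (part_id=9, branch=QE) pairs with 2 row(s) of s.
- p (part_id=4, branch=CR) pairs with 2 row(s) of s.

(10, CR, Sensor); (19, QE, Motor); (19, QE, Valve); (19, QE, Valve); (31, CR, Valve); (36, QE, Motor); (36, QE, Valve); (36, QE, Valve); (39, CR, Valve); (NULL, NULL, Lens); (NULL, NULL, Lens); (NULL, NULL, Panel); (NULL, NULL, Valve)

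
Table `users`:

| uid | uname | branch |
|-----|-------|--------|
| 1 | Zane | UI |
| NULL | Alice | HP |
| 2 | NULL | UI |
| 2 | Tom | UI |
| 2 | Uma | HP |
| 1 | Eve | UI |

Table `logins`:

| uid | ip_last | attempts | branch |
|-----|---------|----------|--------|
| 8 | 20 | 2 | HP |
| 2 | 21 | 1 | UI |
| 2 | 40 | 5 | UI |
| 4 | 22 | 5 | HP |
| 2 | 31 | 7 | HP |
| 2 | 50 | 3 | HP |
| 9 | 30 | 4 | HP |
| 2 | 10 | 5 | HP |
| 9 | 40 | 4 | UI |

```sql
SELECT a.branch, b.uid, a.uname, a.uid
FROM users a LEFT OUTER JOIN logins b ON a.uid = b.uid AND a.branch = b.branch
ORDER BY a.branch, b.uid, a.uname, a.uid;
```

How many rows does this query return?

LEFT JOIN keeps every row from `users`; unmatched rows get NULL for `logins`'s columns.
Matching on a.uid = b.uid AND a.branch = b.branch. A NULL in a compared column never satisfies the condition.
Matched pairs: 7; unmatched a rows kept: 3.
Total: 7 matched + 3 padded = 10 rows.

10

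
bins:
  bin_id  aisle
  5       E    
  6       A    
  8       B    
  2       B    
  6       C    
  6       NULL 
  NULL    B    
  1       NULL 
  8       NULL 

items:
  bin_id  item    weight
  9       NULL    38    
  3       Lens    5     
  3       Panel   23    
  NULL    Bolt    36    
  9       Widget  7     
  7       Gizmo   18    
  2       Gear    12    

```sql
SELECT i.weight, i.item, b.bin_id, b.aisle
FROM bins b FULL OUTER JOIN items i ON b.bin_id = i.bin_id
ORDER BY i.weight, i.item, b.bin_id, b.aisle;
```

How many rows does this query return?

15

FULL OUTER JOIN keeps every row from both sides; unmatched rows get NULL for the other side's columns.
Matching on b.bin_id = i.bin_id. A NULL in a compared column never satisfies the condition.
Matched pairs: 1; unmatched b rows kept: 8; unmatched i rows kept: 6.
Total: 1 matched + 14 padded = 15 rows.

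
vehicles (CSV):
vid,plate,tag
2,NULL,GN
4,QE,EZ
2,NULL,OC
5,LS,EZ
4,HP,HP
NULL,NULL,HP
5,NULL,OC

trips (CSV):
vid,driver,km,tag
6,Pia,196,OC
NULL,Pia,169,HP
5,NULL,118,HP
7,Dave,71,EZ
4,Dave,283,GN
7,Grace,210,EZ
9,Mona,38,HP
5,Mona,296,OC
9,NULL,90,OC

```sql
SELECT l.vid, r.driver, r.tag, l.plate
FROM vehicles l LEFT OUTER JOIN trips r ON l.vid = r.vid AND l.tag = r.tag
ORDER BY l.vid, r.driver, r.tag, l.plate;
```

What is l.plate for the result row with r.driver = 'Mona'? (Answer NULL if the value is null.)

NULL

LEFT JOIN keeps every row from `vehicles`; unmatched rows get NULL for `trips`'s columns.
Matching on l.vid = r.vid AND l.tag = r.tag. A NULL in a compared column never satisfies the condition.
- l[0] vid=2, tag=GN → no match; kept with NULLs on the r side.
- l[1] vid=4, tag=EZ → no match; kept with NULLs on the r side.
- l[2] vid=2, tag=OC → no match; kept with NULLs on the r side.
- l[3] vid=5, tag=EZ → no match; kept with NULLs on the r side.
- l[4] vid=4, tag=HP → no match; kept with NULLs on the r side.
- l[5] vid=NULL, tag=HP → no match; kept with NULLs on the r side.
- l[6] vid=5, tag=OC → 1 match(es) in r → 1 row(s).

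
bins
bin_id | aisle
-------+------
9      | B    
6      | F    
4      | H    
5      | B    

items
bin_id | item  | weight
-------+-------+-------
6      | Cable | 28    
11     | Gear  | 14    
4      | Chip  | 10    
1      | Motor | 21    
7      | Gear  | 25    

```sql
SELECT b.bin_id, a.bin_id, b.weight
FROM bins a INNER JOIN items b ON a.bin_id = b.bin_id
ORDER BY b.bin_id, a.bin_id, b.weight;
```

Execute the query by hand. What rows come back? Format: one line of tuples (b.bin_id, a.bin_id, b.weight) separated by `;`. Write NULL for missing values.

INNER JOIN keeps only pairs where the ON condition holds.
Matching on a.bin_id = b.bin_id.
Matched pairs: 2.

(4, 4, 10); (6, 6, 28)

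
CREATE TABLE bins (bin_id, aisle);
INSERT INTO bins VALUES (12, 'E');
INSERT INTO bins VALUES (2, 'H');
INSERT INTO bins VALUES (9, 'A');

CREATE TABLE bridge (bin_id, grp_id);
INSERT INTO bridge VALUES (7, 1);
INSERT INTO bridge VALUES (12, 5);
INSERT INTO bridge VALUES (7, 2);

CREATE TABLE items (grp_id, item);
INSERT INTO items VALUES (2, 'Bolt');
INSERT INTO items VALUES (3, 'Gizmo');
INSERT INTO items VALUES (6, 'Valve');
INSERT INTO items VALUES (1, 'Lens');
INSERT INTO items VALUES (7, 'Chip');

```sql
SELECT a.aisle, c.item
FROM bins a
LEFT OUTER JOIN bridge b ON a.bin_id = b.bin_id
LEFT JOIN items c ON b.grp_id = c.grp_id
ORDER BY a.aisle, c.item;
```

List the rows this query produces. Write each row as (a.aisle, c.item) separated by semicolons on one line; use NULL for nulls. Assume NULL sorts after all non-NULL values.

Step 1 — a LEFT JOIN b on bin_id → 3 row(s).
Then LEFT JOIN `items c` on grp_id: each of those 3 rows is kept; rows whose b.grp_id has no match in c get NULL for c's columns.

(A, NULL); (E, NULL); (H, NULL)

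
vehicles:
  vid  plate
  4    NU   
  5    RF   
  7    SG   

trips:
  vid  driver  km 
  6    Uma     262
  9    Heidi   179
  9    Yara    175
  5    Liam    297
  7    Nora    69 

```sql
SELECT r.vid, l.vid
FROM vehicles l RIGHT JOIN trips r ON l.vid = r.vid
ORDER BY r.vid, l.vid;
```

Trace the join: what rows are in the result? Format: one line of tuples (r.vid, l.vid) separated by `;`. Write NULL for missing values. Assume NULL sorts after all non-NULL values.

(5, 5); (6, NULL); (7, 7); (9, NULL); (9, NULL)

RIGHT JOIN keeps every row from `trips`; unmatched rows get NULL for `vehicles`'s columns.
Matching on l.vid = r.vid.
- vid=4: no matching r row.
- vid=5: 1 matching r row(s), so 1 row(s) emitted.
- vid=7: 1 matching r row(s), so 1 row(s) emitted.
- 3 row(s) from r found no l partner → padded with NULL.
After projecting and ordering:
r.vid | l.vid
5 | 5
6 | NULL
7 | 7
9 | NULL
9 | NULL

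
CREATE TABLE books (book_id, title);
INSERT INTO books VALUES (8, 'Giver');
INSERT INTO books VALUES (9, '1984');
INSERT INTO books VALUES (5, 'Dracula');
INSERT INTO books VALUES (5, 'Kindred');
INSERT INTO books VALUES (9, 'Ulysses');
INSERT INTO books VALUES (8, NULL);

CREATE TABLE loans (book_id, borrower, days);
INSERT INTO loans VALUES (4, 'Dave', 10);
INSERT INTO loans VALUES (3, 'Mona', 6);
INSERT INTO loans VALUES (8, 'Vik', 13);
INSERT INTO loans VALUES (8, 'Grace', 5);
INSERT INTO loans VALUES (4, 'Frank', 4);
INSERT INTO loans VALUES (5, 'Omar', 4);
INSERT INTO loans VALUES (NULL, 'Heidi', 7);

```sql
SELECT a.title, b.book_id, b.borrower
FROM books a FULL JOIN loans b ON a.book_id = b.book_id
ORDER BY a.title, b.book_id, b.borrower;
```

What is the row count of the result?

12

FULL OUTER JOIN keeps every row from both sides; unmatched rows get NULL for the other side's columns.
Matching on a.book_id = b.book_id. A NULL in a compared column never satisfies the condition.
- a[0] book_id=8 → 2 match(es) in b → 2 row(s).
- a[1] book_id=9 → no match; kept with NULLs on the b side.
- a[2] book_id=5 → 1 match(es) in b → 1 row(s).
- a[3] book_id=5 → 1 match(es) in b → 1 row(s).
- a[4] book_id=9 → no match; kept with NULLs on the b side.
- a[5] book_id=8 → 2 match(es) in b → 2 row(s).
- 4 b row(s) had no a match → kept, a columns NULL.
Total: 6 matched + 6 padded = 12 rows.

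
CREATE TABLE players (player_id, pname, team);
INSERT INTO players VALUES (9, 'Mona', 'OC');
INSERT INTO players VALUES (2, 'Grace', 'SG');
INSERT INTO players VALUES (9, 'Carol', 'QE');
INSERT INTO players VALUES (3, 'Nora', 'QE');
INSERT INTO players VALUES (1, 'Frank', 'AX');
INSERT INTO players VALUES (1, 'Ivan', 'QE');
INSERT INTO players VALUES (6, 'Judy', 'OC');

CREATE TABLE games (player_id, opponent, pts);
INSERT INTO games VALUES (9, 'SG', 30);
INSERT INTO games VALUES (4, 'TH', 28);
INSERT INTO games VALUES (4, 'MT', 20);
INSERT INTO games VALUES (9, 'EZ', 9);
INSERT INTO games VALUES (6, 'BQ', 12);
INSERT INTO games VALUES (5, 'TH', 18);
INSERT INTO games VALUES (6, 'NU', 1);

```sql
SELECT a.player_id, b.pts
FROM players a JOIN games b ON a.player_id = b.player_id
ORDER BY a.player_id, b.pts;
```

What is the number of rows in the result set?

6

INNER JOIN keeps only pairs where the ON condition holds.
Matching on a.player_id = b.player_id.
- a[0] player_id=9 → 2 match(es) in b → 2 row(s).
- a[1] player_id=2 → no match; dropped.
- a[2] player_id=9 → 2 match(es) in b → 2 row(s).
- a[3] player_id=3 → no match; dropped.
- a[4] player_id=1 → no match; dropped.
- a[5] player_id=1 → no match; dropped.
- a[6] player_id=6 → 2 match(es) in b → 2 row(s).
Total: 6 rows.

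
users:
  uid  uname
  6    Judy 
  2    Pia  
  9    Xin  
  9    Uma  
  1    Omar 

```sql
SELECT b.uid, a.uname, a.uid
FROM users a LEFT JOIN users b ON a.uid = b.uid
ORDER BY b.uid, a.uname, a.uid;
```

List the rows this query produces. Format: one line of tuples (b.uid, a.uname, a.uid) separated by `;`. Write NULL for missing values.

(1, Omar, 1); (2, Pia, 2); (6, Judy, 6); (9, Uma, 9); (9, Uma, 9); (9, Xin, 9); (9, Xin, 9)

LEFT JOIN keeps every row from `users a`; unmatched rows get NULL for `users b`'s columns.
Matching on a.uid = b.uid.
- a (uid=6) pairs with 1 row(s) of b.
- a (uid=2) pairs with 1 row(s) of b.
- a (uid=9) pairs with 2 row(s) of b.
- a (uid=9) pairs with 2 row(s) of b.
- a (uid=1) pairs with 1 row(s) of b.
After projecting and ordering:
b.uid | a.uname | a.uid
1 | Omar | 1
2 | Pia | 2
6 | Judy | 6
9 | Uma | 9
9 | Uma | 9
9 | Xin | 9
9 | Xin | 9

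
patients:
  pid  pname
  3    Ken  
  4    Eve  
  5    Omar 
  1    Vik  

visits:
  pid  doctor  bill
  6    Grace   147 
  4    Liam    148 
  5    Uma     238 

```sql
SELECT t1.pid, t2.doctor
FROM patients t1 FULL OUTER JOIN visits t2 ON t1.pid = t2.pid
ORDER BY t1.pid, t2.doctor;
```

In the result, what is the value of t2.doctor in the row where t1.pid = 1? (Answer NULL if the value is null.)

FULL OUTER JOIN keeps every row from both sides; unmatched rows get NULL for the other side's columns.
Matching on t1.pid = t2.pid.
- t1 (pid=3) has no partner → padded with NULL.
- t1 (pid=4) pairs with 1 row(s) of t2.
- t1 (pid=5) pairs with 1 row(s) of t2.
- t1 (pid=1) has no partner → padded with NULL.
- plus 1 unmatched t2 row(s), each kept with NULL t1 columns.

NULL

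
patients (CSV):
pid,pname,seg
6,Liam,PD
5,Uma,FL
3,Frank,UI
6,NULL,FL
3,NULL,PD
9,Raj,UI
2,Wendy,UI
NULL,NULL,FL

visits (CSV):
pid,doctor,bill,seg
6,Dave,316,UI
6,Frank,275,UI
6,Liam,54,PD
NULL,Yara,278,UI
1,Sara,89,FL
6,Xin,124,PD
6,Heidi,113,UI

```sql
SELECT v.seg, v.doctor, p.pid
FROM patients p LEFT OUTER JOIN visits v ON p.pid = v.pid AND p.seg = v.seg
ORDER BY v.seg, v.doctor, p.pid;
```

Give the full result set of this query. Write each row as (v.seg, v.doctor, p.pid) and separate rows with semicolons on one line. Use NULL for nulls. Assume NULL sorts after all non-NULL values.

(PD, Liam, 6); (PD, Xin, 6); (NULL, NULL, 2); (NULL, NULL, 3); (NULL, NULL, 3); (NULL, NULL, 5); (NULL, NULL, 6); (NULL, NULL, 9); (NULL, NULL, NULL)

LEFT JOIN keeps every row from `patients`; unmatched rows get NULL for `visits`'s columns.
Matching on p.pid = v.pid AND p.seg = v.seg. A NULL in a compared column never satisfies the condition.
Matched pairs: 2; unmatched p rows kept: 7.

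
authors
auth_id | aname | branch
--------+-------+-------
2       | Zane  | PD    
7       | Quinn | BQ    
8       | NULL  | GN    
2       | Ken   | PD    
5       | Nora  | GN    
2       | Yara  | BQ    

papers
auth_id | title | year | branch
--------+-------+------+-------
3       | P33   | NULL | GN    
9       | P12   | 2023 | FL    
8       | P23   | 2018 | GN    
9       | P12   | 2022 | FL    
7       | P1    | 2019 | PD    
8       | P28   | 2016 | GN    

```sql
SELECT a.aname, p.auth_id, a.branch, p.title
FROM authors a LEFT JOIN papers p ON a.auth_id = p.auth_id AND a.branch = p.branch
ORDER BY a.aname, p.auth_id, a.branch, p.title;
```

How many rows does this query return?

7

LEFT JOIN keeps every row from `authors`; unmatched rows get NULL for `papers`'s columns.
Matching on a.auth_id = p.auth_id AND a.branch = p.branch.
Matched pairs: 2; unmatched a rows kept: 5.
Total: 2 matched + 5 padded = 7 rows.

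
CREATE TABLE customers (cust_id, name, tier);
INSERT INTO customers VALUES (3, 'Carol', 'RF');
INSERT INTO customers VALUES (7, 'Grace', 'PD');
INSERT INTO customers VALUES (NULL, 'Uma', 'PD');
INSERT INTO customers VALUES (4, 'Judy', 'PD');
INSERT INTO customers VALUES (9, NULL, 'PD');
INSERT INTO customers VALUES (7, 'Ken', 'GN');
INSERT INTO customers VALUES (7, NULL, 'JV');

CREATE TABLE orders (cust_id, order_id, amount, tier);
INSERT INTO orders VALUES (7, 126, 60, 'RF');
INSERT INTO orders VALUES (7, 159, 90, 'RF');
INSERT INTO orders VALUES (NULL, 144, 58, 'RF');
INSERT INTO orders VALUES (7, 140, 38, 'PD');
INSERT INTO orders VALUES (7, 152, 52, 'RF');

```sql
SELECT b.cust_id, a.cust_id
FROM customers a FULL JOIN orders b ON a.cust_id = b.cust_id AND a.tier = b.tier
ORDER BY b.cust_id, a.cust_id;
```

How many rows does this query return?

FULL OUTER JOIN keeps every row from both sides; unmatched rows get NULL for the other side's columns.
Matching on a.cust_id = b.cust_id AND a.tier = b.tier. A NULL in a compared column never satisfies the condition.
- cust_id=3, tier=RF: no b row matches, row kept with b columns NULL.
- cust_id=7, tier=PD: 1 matching b row(s), so 1 row(s) emitted.
- cust_id=NULL, tier=PD: no b row matches, row kept with b columns NULL.
- cust_id=4, tier=PD: no b row matches, row kept with b columns NULL.
- cust_id=9, tier=PD: no b row matches, row kept with b columns NULL.
- cust_id=7, tier=GN: no b row matches, row kept with b columns NULL.
- cust_id=7, tier=JV: no b row matches, row kept with b columns NULL.
- 4 row(s) from b found no a partner → padded with NULL.
Total: 1 matched + 10 padded = 11 rows.

11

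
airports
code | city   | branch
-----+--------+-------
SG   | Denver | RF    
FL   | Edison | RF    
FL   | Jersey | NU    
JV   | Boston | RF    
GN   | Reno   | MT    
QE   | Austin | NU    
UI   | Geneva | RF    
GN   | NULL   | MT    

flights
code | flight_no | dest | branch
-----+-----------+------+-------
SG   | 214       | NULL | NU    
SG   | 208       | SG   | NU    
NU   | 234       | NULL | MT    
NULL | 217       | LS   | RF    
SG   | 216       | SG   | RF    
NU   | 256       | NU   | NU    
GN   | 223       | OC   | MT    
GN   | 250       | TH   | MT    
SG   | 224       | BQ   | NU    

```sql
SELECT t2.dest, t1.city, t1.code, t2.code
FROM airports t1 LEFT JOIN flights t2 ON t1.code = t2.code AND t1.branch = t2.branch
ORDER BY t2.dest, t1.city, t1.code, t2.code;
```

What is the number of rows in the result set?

LEFT JOIN keeps every row from `airports`; unmatched rows get NULL for `flights`'s columns.
Matching on t1.code = t2.code AND t1.branch = t2.branch. A NULL in a compared column never satisfies the condition.
- code=SG, branch=RF: 1 matching t2 row(s), so 1 row(s) emitted.
- code=FL, branch=RF: no t2 row matches, row kept with t2 columns NULL.
- code=FL, branch=NU: no t2 row matches, row kept with t2 columns NULL.
- code=JV, branch=RF: no t2 row matches, row kept with t2 columns NULL.
- code=GN, branch=MT: 2 matching t2 row(s), so 2 row(s) emitted.
- code=QE, branch=NU: no t2 row matches, row kept with t2 columns NULL.
- code=UI, branch=RF: no t2 row matches, row kept with t2 columns NULL.
- code=GN, branch=MT: 2 matching t2 row(s), so 2 row(s) emitted.
Total: 5 matched + 5 padded = 10 rows.

10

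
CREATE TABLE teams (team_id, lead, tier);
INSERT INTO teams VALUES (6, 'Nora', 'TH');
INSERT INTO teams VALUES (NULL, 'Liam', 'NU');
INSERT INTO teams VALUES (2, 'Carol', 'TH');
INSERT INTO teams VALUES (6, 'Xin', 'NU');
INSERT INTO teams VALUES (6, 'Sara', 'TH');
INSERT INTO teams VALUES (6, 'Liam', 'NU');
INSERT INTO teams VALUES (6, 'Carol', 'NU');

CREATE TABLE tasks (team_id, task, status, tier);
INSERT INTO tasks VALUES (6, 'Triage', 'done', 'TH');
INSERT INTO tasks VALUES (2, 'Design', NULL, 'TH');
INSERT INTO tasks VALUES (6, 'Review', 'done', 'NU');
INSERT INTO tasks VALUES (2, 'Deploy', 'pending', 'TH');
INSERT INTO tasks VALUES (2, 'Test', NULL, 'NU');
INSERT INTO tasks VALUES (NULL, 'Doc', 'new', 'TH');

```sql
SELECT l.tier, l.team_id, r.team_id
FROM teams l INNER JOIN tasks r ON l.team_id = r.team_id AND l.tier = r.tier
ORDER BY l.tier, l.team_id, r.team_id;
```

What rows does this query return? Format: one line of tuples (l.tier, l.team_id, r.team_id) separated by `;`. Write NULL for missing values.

(NU, 6, 6); (NU, 6, 6); (NU, 6, 6); (TH, 2, 2); (TH, 2, 2); (TH, 6, 6); (TH, 6, 6)

INNER JOIN keeps only pairs where the ON condition holds.
Matching on l.team_id = r.team_id AND l.tier = r.tier. A NULL in a compared column never satisfies the condition.
- team_id=6, tier=TH: 1 matching r row(s), so 1 row(s) emitted.
- team_id=NULL, tier=NU: no matching r row, dropped.
- team_id=2, tier=TH: 2 matching r row(s), so 2 row(s) emitted.
- team_id=6, tier=NU: 1 matching r row(s), so 1 row(s) emitted.
- team_id=6, tier=TH: 1 matching r row(s), so 1 row(s) emitted.
- team_id=6, tier=NU: 1 matching r row(s), so 1 row(s) emitted.
- team_id=6, tier=NU: 1 matching r row(s), so 1 row(s) emitted.
After projecting and ordering:
l.tier | l.team_id | r.team_id
NU | 6 | 6
NU | 6 | 6
NU | 6 | 6
TH | 2 | 2
TH | 2 | 2
TH | 6 | 6
TH | 6 | 6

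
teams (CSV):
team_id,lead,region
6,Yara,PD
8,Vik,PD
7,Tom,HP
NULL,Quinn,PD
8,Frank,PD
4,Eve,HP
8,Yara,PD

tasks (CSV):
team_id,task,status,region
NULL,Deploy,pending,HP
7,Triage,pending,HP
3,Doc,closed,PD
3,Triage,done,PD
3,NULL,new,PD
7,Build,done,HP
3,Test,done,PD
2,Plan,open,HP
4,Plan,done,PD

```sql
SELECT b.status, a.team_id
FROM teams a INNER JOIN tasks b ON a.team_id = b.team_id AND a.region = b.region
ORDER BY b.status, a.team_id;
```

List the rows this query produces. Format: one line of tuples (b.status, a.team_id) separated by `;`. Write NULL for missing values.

INNER JOIN keeps only pairs where the ON condition holds.
Matching on a.team_id = b.team_id AND a.region = b.region. A NULL in a compared column never satisfies the condition.
- a (team_id=6, region=PD) has no partner → excluded.
- a (team_id=8, region=PD) has no partner → excluded.
- a (team_id=7, region=HP) pairs with 2 row(s) of b.
- a (team_id=NULL, region=PD) has no partner → excluded.
- a (team_id=8, region=PD) has no partner → excluded.
- a (team_id=4, region=HP) has no partner → excluded.
- a (team_id=8, region=PD) has no partner → excluded.
After projecting and ordering:
b.status | a.team_id
done | 7
pending | 7

(done, 7); (pending, 7)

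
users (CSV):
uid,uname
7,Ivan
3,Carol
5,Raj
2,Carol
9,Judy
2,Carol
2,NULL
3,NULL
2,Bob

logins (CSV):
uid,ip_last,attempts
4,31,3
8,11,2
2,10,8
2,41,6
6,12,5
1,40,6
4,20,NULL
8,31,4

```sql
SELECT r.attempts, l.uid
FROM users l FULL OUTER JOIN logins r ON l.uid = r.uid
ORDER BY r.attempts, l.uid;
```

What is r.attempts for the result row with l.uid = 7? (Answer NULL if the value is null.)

NULL

FULL OUTER JOIN keeps every row from both sides; unmatched rows get NULL for the other side's columns.
Matching on l.uid = r.uid.
Matched pairs: 8; unmatched l rows kept: 5; unmatched r rows kept: 6.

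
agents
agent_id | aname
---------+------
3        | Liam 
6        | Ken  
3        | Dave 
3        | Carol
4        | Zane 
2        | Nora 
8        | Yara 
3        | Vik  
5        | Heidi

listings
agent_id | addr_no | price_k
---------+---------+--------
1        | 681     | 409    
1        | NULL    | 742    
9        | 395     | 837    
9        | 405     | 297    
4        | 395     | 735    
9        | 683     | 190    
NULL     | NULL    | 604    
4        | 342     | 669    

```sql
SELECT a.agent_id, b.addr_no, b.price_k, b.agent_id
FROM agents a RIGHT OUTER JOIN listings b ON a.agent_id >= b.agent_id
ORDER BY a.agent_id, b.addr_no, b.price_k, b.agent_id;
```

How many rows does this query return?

RIGHT JOIN keeps every row from `listings`; unmatched rows get NULL for `agents`'s columns.
Matching on a.agent_id >= b.agent_id. A NULL in a compared column never satisfies the condition.
- agent_id=3: 2 matching b row(s), so 2 row(s) emitted.
- agent_id=6: 4 matching b row(s), so 4 row(s) emitted.
- agent_id=3: 2 matching b row(s), so 2 row(s) emitted.
- agent_id=3: 2 matching b row(s), so 2 row(s) emitted.
- agent_id=4: 4 matching b row(s), so 4 row(s) emitted.
- agent_id=2: 2 matching b row(s), so 2 row(s) emitted.
- agent_id=8: 4 matching b row(s), so 4 row(s) emitted.
- agent_id=3: 2 matching b row(s), so 2 row(s) emitted.
- agent_id=5: 4 matching b row(s), so 4 row(s) emitted.
- 4 b row(s) had no a match → kept, a columns NULL.
Total: 26 matched + 4 padded = 30 rows.

30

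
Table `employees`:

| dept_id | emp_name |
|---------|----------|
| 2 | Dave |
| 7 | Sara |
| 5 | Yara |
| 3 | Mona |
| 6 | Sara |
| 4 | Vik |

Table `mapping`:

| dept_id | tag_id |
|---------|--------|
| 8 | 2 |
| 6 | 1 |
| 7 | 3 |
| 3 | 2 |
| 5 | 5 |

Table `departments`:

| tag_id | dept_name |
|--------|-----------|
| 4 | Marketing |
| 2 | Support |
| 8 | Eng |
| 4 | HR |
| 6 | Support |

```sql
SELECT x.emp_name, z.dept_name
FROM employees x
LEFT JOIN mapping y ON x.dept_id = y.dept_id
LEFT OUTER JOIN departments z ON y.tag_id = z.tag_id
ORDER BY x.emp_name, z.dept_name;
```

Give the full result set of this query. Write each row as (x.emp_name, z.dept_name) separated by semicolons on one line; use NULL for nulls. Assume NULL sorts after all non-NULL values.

(Dave, NULL); (Mona, Support); (Sara, NULL); (Sara, NULL); (Vik, NULL); (Yara, NULL)

Evaluate left to right. First `employees x LEFT JOIN mapping y` on dept_id: 6 row(s).
Then LEFT JOIN `departments z` on tag_id: each of those 6 rows is kept; rows whose y.tag_id has no match in z get NULL for z's columns.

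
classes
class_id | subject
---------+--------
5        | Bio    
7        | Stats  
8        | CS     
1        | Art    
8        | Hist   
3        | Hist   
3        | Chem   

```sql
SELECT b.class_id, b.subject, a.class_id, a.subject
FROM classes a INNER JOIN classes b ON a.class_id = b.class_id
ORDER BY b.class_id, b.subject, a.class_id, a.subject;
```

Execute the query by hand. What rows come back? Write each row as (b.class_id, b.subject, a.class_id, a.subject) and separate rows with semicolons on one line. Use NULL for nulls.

(1, Art, 1, Art); (3, Chem, 3, Chem); (3, Chem, 3, Hist); (3, Hist, 3, Chem); (3, Hist, 3, Hist); (5, Bio, 5, Bio); (7, Stats, 7, Stats); (8, CS, 8, CS); (8, CS, 8, Hist); (8, Hist, 8, CS); (8, Hist, 8, Hist)

INNER JOIN keeps only pairs where the ON condition holds.
Matching on a.class_id = b.class_id.
- class_id=5: 1 matching b row(s), so 1 row(s) emitted.
- class_id=7: 1 matching b row(s), so 1 row(s) emitted.
- class_id=8: 2 matching b row(s), so 2 row(s) emitted.
- class_id=1: 1 matching b row(s), so 1 row(s) emitted.
- class_id=8: 2 matching b row(s), so 2 row(s) emitted.
- class_id=3: 2 matching b row(s), so 2 row(s) emitted.
- class_id=3: 2 matching b row(s), so 2 row(s) emitted.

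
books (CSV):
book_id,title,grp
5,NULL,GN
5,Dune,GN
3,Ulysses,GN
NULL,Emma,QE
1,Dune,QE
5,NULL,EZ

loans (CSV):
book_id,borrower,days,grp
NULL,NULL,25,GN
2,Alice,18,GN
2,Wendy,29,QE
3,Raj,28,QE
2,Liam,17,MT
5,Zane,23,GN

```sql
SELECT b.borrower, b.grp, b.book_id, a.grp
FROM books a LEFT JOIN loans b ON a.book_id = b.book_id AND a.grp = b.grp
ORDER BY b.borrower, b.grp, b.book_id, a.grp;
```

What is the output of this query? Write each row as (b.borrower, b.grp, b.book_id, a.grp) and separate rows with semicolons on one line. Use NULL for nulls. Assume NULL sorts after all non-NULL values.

(Zane, GN, 5, GN); (Zane, GN, 5, GN); (NULL, NULL, NULL, EZ); (NULL, NULL, NULL, GN); (NULL, NULL, NULL, QE); (NULL, NULL, NULL, QE)

LEFT JOIN keeps every row from `books`; unmatched rows get NULL for `loans`'s columns.
Matching on a.book_id = b.book_id AND a.grp = b.grp. A NULL in a compared column never satisfies the condition.
- a row (book_id=5, grp=GN): matches 1 b row(s) → 1 output row(s).
- a row (book_id=5, grp=GN): matches 1 b row(s) → 1 output row(s).
- a row (book_id=3, grp=GN): no match → kept, b columns NULL.
- a row (book_id=NULL, grp=QE): no match → kept, b columns NULL.
- a row (book_id=1, grp=QE): no match → kept, b columns NULL.
- a row (book_id=5, grp=EZ): no match → kept, b columns NULL.
After projecting and ordering:
b.borrower | b.grp | b.book_id | a.grp
Zane | GN | 5 | GN
Zane | GN | 5 | GN
NULL | NULL | NULL | EZ
NULL | NULL | NULL | GN
NULL | NULL | NULL | QE
NULL | NULL | NULL | QE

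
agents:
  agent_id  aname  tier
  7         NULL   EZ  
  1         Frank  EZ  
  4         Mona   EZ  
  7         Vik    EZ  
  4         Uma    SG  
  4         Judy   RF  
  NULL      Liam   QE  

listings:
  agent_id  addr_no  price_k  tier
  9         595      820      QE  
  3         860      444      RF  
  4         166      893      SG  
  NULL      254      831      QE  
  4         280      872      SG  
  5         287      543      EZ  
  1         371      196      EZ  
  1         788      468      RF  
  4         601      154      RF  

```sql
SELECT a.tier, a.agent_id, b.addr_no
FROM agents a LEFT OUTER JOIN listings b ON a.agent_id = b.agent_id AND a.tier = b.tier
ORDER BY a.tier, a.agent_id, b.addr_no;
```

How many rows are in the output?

8

LEFT JOIN keeps every row from `agents`; unmatched rows get NULL for `listings`'s columns.
Matching on a.agent_id = b.agent_id AND a.tier = b.tier. A NULL in a compared column never satisfies the condition.
- agent_id=7, tier=EZ: no b row matches, row kept with b columns NULL.
- agent_id=1, tier=EZ: 1 matching b row(s), so 1 row(s) emitted.
- agent_id=4, tier=EZ: no b row matches, row kept with b columns NULL.
- agent_id=7, tier=EZ: no b row matches, row kept with b columns NULL.
- agent_id=4, tier=SG: 2 matching b row(s), so 2 row(s) emitted.
- agent_id=4, tier=RF: 1 matching b row(s), so 1 row(s) emitted.
- agent_id=NULL, tier=QE: no b row matches, row kept with b columns NULL.
Total: 4 matched + 4 padded = 8 rows.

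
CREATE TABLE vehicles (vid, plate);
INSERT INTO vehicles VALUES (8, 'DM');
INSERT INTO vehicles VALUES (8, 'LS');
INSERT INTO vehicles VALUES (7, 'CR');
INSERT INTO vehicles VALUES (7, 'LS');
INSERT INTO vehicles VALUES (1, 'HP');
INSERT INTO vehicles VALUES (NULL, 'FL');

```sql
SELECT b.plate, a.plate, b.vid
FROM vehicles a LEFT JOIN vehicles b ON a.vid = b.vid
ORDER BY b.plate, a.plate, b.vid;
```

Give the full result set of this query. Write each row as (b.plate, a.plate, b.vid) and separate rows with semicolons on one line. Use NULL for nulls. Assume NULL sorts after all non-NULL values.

LEFT JOIN keeps every row from `vehicles a`; unmatched rows get NULL for `vehicles b`'s columns.
Matching on a.vid = b.vid. A NULL in a compared column never satisfies the condition.
Matched pairs: 9; unmatched a rows kept: 1.

(CR, CR, 7); (CR, LS, 7); (DM, DM, 8); (DM, LS, 8); (HP, HP, 1); (LS, CR, 7); (LS, DM, 8); (LS, LS, 7); (LS, LS, 8); (NULL, FL, NULL)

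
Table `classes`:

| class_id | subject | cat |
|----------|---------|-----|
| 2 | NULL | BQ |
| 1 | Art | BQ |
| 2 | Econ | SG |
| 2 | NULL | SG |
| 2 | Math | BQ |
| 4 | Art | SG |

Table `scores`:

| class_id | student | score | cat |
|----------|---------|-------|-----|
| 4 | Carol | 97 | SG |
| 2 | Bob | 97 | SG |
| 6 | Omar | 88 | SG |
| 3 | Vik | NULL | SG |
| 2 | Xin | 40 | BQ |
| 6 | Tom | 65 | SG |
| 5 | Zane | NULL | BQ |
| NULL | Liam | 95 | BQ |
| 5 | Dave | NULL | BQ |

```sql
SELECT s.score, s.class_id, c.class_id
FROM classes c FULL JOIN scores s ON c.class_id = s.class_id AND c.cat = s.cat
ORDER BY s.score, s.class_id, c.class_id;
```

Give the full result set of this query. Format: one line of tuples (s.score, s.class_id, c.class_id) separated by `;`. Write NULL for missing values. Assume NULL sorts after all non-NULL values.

(40, 2, 2); (40, 2, 2); (65, 6, NULL); (88, 6, NULL); (95, NULL, NULL); (97, 2, 2); (97, 2, 2); (97, 4, 4); (NULL, 3, NULL); (NULL, 5, NULL); (NULL, 5, NULL); (NULL, NULL, 1)

FULL OUTER JOIN keeps every row from both sides; unmatched rows get NULL for the other side's columns.
Matching on c.class_id = s.class_id AND c.cat = s.cat. A NULL in a compared column never satisfies the condition.
- class_id=2, cat=BQ: 1 matching s row(s), so 1 row(s) emitted.
- class_id=1, cat=BQ: no s row matches, row kept with s columns NULL.
- class_id=2, cat=SG: 1 matching s row(s), so 1 row(s) emitted.
- class_id=2, cat=SG: 1 matching s row(s), so 1 row(s) emitted.
- class_id=2, cat=BQ: 1 matching s row(s), so 1 row(s) emitted.
- class_id=4, cat=SG: 1 matching s row(s), so 1 row(s) emitted.
- 6 s row(s) had no c match → kept, c columns NULL.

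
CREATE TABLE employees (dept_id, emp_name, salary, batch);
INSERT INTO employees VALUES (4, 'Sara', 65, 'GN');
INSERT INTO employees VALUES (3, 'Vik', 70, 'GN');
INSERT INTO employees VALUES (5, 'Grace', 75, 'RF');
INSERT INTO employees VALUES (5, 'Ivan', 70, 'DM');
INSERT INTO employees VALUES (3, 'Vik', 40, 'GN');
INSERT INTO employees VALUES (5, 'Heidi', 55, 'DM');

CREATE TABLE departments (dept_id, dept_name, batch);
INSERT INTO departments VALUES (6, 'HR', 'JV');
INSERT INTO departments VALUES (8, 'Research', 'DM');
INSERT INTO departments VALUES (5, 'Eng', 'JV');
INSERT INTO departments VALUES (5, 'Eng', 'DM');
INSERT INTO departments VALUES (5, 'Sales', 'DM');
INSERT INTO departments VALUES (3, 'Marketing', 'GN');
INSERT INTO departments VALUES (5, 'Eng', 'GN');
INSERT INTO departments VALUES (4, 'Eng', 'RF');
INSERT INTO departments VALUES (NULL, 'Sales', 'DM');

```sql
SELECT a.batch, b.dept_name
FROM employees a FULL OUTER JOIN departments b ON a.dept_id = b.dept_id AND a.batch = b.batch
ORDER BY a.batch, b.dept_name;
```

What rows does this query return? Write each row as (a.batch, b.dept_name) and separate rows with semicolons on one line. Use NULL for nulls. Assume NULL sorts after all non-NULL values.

(DM, Eng); (DM, Eng); (DM, Sales); (DM, Sales); (GN, Marketing); (GN, Marketing); (GN, NULL); (RF, NULL); (NULL, Eng); (NULL, Eng); (NULL, Eng); (NULL, HR); (NULL, Research); (NULL, Sales)

FULL OUTER JOIN keeps every row from both sides; unmatched rows get NULL for the other side's columns.
Matching on a.dept_id = b.dept_id AND a.batch = b.batch. A NULL in a compared column never satisfies the condition.
Matched pairs: 6; unmatched a rows kept: 2; unmatched b rows kept: 6.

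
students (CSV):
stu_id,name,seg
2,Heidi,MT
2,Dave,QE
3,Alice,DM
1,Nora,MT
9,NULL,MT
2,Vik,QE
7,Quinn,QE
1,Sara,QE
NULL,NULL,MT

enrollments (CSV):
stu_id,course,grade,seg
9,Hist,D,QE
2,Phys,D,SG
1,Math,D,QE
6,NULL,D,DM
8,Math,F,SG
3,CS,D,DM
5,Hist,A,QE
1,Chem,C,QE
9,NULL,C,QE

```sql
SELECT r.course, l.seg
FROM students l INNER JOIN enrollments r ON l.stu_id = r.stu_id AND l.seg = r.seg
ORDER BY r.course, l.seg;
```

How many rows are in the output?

INNER JOIN keeps only pairs where the ON condition holds.
Matching on l.stu_id = r.stu_id AND l.seg = r.seg. A NULL in a compared column never satisfies the condition.
- l (stu_id=2, seg=MT) has no partner → excluded.
- l (stu_id=2, seg=QE) has no partner → excluded.
- l (stu_id=3, seg=DM) pairs with 1 row(s) of r.
- l (stu_id=1, seg=MT) has no partner → excluded.
- l (stu_id=9, seg=MT) has no partner → excluded.
- l (stu_id=2, seg=QE) has no partner → excluded.
- l (stu_id=7, seg=QE) has no partner → excluded.
- l (stu_id=1, seg=QE) pairs with 2 row(s) of r.
- l (stu_id=NULL, seg=MT) has no partner → excluded.
Total: 3 rows.

3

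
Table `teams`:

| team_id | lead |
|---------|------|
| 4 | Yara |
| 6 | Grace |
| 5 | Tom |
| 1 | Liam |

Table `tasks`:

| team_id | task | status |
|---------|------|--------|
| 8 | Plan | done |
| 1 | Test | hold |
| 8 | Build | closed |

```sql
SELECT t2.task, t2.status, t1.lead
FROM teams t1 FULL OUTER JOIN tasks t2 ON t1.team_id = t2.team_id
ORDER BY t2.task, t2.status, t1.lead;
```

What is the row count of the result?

6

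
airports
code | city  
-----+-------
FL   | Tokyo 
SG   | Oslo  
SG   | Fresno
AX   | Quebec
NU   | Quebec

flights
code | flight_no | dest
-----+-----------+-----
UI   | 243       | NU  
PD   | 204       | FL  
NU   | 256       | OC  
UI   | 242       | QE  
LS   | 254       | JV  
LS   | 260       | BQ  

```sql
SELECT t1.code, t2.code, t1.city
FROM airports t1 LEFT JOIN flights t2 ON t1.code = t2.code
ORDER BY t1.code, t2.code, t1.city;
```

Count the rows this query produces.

LEFT JOIN keeps every row from `airports`; unmatched rows get NULL for `flights`'s columns.
Matching on t1.code = t2.code.
Matched pairs: 1; unmatched t1 rows kept: 4.
Total: 1 matched + 4 padded = 5 rows.

5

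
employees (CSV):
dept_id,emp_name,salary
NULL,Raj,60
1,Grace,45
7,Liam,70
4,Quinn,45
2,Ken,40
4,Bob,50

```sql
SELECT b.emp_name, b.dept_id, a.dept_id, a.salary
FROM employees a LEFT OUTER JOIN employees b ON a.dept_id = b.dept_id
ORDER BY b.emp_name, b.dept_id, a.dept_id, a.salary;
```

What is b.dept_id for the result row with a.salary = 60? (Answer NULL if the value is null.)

NULL

LEFT JOIN keeps every row from `employees a`; unmatched rows get NULL for `employees b`'s columns.
Matching on a.dept_id = b.dept_id. A NULL in a compared column never satisfies the condition.
Matched pairs: 7; unmatched a rows kept: 1.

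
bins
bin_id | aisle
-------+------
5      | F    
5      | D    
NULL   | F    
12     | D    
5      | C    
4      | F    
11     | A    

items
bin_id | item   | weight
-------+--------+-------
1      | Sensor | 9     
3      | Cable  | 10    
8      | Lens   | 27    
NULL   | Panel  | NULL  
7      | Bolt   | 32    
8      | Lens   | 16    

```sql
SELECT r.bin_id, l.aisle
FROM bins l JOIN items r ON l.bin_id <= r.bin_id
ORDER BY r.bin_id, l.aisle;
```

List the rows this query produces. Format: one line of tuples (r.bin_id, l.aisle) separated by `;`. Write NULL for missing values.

INNER JOIN keeps only pairs where the ON condition holds.
Matching on l.bin_id <= r.bin_id. A NULL in a compared column never satisfies the condition.
Matched pairs: 12.

(7, C); (7, D); (7, F); (7, F); (8, C); (8, C); (8, D); (8, D); (8, F); (8, F); (8, F); (8, F)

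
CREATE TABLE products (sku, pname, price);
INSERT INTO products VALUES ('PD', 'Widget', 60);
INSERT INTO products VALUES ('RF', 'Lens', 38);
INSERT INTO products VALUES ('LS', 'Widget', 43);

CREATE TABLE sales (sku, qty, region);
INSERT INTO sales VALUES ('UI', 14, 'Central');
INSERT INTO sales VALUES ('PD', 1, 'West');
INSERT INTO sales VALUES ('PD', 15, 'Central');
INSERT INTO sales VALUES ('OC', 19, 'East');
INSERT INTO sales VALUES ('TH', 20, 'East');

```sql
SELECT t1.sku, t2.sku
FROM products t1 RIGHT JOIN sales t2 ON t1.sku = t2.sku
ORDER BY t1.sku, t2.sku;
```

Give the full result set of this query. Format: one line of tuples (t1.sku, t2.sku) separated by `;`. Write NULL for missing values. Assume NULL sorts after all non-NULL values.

(PD, PD); (PD, PD); (NULL, OC); (NULL, TH); (NULL, UI)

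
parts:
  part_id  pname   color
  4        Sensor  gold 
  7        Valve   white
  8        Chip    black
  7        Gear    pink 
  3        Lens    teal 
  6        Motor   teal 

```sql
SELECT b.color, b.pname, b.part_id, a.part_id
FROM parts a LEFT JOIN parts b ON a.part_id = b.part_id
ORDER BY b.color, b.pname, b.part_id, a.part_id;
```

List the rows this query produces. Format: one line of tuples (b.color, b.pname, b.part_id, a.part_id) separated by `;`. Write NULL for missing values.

(black, Chip, 8, 8); (gold, Sensor, 4, 4); (pink, Gear, 7, 7); (pink, Gear, 7, 7); (teal, Lens, 3, 3); (teal, Motor, 6, 6); (white, Valve, 7, 7); (white, Valve, 7, 7)

LEFT JOIN keeps every row from `parts a`; unmatched rows get NULL for `parts b`'s columns.
Matching on a.part_id = b.part_id.
- a (part_id=4) pairs with 1 row(s) of b.
- a (part_id=7) pairs with 2 row(s) of b.
- a (part_id=8) pairs with 1 row(s) of b.
- a (part_id=7) pairs with 2 row(s) of b.
- a (part_id=3) pairs with 1 row(s) of b.
- a (part_id=6) pairs with 1 row(s) of b.
After projecting and ordering:
b.color | b.pname | b.part_id | a.part_id
black | Chip | 8 | 8
gold | Sensor | 4 | 4
pink | Gear | 7 | 7
pink | Gear | 7 | 7
teal | Lens | 3 | 3
teal | Motor | 6 | 6
white | Valve | 7 | 7
white | Valve | 7 | 7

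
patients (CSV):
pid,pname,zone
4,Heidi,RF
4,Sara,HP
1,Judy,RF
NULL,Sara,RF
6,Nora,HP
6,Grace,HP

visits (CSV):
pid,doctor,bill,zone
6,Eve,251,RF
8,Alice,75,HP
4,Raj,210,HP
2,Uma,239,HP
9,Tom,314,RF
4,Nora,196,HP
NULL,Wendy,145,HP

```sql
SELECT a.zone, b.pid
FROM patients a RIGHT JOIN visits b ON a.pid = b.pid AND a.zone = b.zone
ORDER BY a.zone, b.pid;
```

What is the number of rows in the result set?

RIGHT JOIN keeps every row from `visits`; unmatched rows get NULL for `patients`'s columns.
Matching on a.pid = b.pid AND a.zone = b.zone. A NULL in a compared column never satisfies the condition.
- a[0] pid=4, zone=RF → no match.
- a[1] pid=4, zone=HP → 2 match(es) in b → 2 row(s).
- a[2] pid=1, zone=RF → no match.
- a[3] pid=NULL, zone=RF → no match.
- a[4] pid=6, zone=HP → no match.
- a[5] pid=6, zone=HP → no match.
- 5 b row(s) had no a match → kept, a columns NULL.
Total: 2 matched + 5 padded = 7 rows.

7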